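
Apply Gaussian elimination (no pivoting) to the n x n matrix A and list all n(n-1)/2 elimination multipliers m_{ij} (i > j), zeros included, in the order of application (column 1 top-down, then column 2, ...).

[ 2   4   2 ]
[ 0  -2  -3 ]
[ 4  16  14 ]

multipliers: 0, 2, -4

Forward elimination:
R2: entry in column 1 is already 0 -> m_{21} = 0 (no row operation needed)
R3 <- R3 - (2)*R1:  [  0   8  10 ]
R3 <- R3 - (-4)*R2:  [  0   0  -2 ]
Multipliers (in order of application): m_{21} = 0, m_{31} = 2, m_{32} = -4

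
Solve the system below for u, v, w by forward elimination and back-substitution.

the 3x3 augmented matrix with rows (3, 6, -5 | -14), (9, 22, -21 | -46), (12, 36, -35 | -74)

Forward elimination on [A|b]:
R2 <- R2 - (3)*R1:  [  0   4  -6  -4 ]
R3 <- R3 - (4)*R1:  [   0   12  -15  -18 ]
R3 <- R3 - (3)*R2:  [  0   0   3  -6 ]
Row echelon form:
[ 3  6  -5  |  -14 ]
[ 0  4  -6  |   -4 ]
[ 0  0   3  |   -6 ]
Back-substitution:
w = (-6) / 3 = -2
v = (-4 - (-6)*(-2)) / 4 = -4
u = (-14 - (6)*(-4) - (-5)*(-2)) / 3 = 0

(0, -4, -2)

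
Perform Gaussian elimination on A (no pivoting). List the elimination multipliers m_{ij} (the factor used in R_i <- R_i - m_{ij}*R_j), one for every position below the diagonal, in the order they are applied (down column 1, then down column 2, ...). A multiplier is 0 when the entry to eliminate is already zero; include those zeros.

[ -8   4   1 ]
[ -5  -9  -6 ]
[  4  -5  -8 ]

Forward elimination:
R2 <- R2 - (5/8)*R1:  [     0  -23/2  -53/8 ]
R3 <- R3 - (-1/2)*R1:  [     0     -3  -15/2 ]
R3 <- R3 - (6/23)*R2:  [       0        0  -531/92 ]
Multipliers (in order of application): m_{21} = 5/8, m_{31} = -1/2, m_{32} = 6/23

multipliers: 5/8, -1/2, 6/23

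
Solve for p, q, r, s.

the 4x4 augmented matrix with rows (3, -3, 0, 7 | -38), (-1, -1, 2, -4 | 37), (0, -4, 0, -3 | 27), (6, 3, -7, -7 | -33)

Forward elimination on [A|b]:
R2 <- R2 - (-1/3)*R1:  [    0    -2     2  -5/3  73/3 ]
R4 <- R4 - (2)*R1:  [   0    9   -7  -21   43 ]
R3 <- R3 - (2)*R2:  [     0      0     -4    1/3  -65/3 ]
R4 <- R4 - (-9/2)*R2:  [     0      0      2  -57/2  305/2 ]
R4 <- R4 - (-1/2)*R3:  [     0      0      0  -85/3  425/3 ]
Row echelon form:
[ 3  -3   0      7  |    -38 ]
[ 0  -2   2   -5/3  |   73/3 ]
[ 0   0  -4    1/3  |  -65/3 ]
[ 0   0   0  -85/3  |  425/3 ]
Back-substitution:
s = (425/3) / (-85/3) = -5
r = (-65/3 - (1/3)*(-5)) / -4 = 5
q = (73/3 - (2)*(5) - (-5/3)*(-5)) / -2 = -3
p = (-38 - (-3)*(-3) - (7)*(-5)) / 3 = -4

(-4, -3, 5, -5)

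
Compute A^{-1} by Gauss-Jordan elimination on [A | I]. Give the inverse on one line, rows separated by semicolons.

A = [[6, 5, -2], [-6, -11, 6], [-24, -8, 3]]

inverse = [-5/36 -1/108 -2/27; 7/6 5/18 2/9; 2 2/3 1/3]

Gauss-Jordan on [A | I]:
R1 <- (1/6)*R1:  [    1   5/6  -1/3  |   1/6     0     0 ]
R2 <- R2 - (-6)*R1:  [  0  -6   4  |   1   1   0 ]
R3 <- R3 - (-24)*R1:  [  0  12  -5  |   4   0   1 ]
R2 <- (1/-6)*R2:  [    0     1  -2/3  |  -1/6  -1/6     0 ]
R1 <- R1 - (5/6)*R2:  [     1      0    2/9  |  11/36   5/36      0 ]
R3 <- R3 - (12)*R2:  [ 0  0  3  |  6  2  1 ]
R3 <- (1/3)*R3:  [   0    0    1  |    2  2/3  1/3 ]
R1 <- R1 - (2/9)*R3:  [      1       0       0  |   -5/36  -1/108   -2/27 ]
R2 <- R2 - (-2/3)*R3:  [    0     1     0  |   7/6  5/18   2/9 ]
Right block of [I | A^{-1}] is the inverse:
[ -5/36  -1/108  -2/27 ]
[   7/6    5/18    2/9 ]
[     2     2/3    1/3 ]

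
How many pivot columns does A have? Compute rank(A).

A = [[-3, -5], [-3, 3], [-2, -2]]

rank(A) = 2

Row reduction:
R2 <- R2 - (1)*R1:  [ 0  8 ]
R3 <- R3 - (2/3)*R1:  [   0  4/3 ]
R3 <- R3 - (1/6)*R2:  [ 0  0 ]
Row echelon form:
[ -3  -5 ]
[  0   8 ]
[  0   0 ]
Nonzero rows / pivot columns: 2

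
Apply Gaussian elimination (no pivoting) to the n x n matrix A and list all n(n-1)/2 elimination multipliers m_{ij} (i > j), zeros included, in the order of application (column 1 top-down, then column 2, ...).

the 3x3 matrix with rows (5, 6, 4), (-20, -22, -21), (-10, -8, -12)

multipliers: -4, -2, 2

Forward elimination:
R2 <- R2 - (-4)*R1:  [  0   2  -5 ]
R3 <- R3 - (-2)*R1:  [  0   4  -4 ]
R3 <- R3 - (2)*R2:  [ 0  0  6 ]
Multipliers (in order of application): m_{21} = -4, m_{31} = -2, m_{32} = 2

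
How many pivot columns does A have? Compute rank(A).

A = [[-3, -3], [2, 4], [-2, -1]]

rank(A) = 2

Row reduction:
R2 <- R2 - (-2/3)*R1:  [ 0  2 ]
R3 <- R3 - (2/3)*R1:  [ 0  1 ]
R3 <- R3 - (1/2)*R2:  [ 0  0 ]
Row echelon form:
[ -3  -3 ]
[  0   2 ]
[  0   0 ]
Nonzero rows / pivot columns: 2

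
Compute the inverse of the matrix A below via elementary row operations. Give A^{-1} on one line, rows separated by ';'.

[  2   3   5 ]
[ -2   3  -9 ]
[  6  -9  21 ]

inverse = [1/4 3/2 7/12; 1/6 -1/6 -1/9; 0 -1/2 -1/6]

Gauss-Jordan on [A | I]:
R1 <- (1/2)*R1:  [   1  3/2  5/2  |  1/2    0    0 ]
R2 <- R2 - (-2)*R1:  [  0   6  -4  |   1   1   0 ]
R3 <- R3 - (6)*R1:  [   0  -18    6  |   -3    0    1 ]
R2 <- (1/6)*R2:  [    0     1  -2/3  |   1/6   1/6     0 ]
R1 <- R1 - (3/2)*R2:  [    1     0   7/2  |   1/4  -1/4     0 ]
R3 <- R3 - (-18)*R2:  [  0   0  -6  |   0   3   1 ]
R3 <- (1/-6)*R3:  [    0     0     1  |     0  -1/2  -1/6 ]
R1 <- R1 - (7/2)*R3:  [    1     0     0  |   1/4   3/2  7/12 ]
R2 <- R2 - (-2/3)*R3:  [    0     1     0  |   1/6  -1/6  -1/9 ]
Right block of [I | A^{-1}] is the inverse:
[ 1/4   3/2  7/12 ]
[ 1/6  -1/6  -1/9 ]
[   0  -1/2  -1/6 ]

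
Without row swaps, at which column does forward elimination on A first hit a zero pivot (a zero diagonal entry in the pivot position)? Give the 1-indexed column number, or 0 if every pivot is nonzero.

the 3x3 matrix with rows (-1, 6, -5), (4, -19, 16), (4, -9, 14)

Naive forward elimination:
R2 <- R2 - (-4)*R1:  [  0   5  -4 ]
R3 <- R3 - (-4)*R1:  [  0  15  -6 ]
R3 <- R3 - (3)*R2:  [ 0  0  6 ]
All pivots nonzero; naive elimination completes without hitting a zero pivot.

first zero-pivot column = 0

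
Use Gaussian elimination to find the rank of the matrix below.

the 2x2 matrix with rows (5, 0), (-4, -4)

rank(A) = 2

Row reduction:
R2 <- R2 - (-4/5)*R1:  [  0  -4 ]
Row echelon form:
[ 5   0 ]
[ 0  -4 ]
Nonzero rows / pivot columns: 2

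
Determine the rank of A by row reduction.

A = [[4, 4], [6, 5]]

Row reduction:
R2 <- R2 - (3/2)*R1:  [  0  -1 ]
Row echelon form:
[ 4   4 ]
[ 0  -1 ]
Nonzero rows / pivot columns: 2

rank(A) = 2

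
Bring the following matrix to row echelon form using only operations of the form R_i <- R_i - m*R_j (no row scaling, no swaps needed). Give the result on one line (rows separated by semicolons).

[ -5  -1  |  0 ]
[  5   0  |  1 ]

Forward elimination:
R2 <- R2 - (-1)*R1:  [  0  -1   1 ]
Row echelon form:
[ -5  -1  |  0 ]
[  0  -1  |  1 ]

REF = [-5 -1 0; 0 -1 1]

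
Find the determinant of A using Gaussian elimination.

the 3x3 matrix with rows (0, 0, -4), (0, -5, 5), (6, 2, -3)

det(A) = -120

Forward elimination:
R1 <-> R3   (pivot in column 1 was zero)
[ 6   2  -3 ]
[ 0  -5   5 ]
[ 0   0  -4 ]
Upper-triangular form:
[ 6   2  -3 ]
[ 0  -5   5 ]
[ 0   0  -4 ]
det(A) = (-1)^1 * (6) * (-5) * (-4) = -120  (1 row swap -> sign -1)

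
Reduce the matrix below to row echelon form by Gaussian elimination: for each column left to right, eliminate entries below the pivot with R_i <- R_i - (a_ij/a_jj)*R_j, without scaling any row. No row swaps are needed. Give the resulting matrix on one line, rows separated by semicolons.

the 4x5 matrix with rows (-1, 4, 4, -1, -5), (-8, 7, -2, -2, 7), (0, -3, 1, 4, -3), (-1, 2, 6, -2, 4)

REF = [-1 4 4 -1 -5; 0 -25 -34 6 47; 0 0 127/25 82/25 -216/25; 0 0 0 -575/127 1685/127]

Forward elimination:
R2 <- R2 - (8)*R1:  [   0  -25  -34    6   47 ]
R4 <- R4 - (1)*R1:  [  0  -2   2  -1   9 ]
R3 <- R3 - (3/25)*R2:  [       0        0   127/25    82/25  -216/25 ]
R4 <- R4 - (2/25)*R2:  [      0       0  118/25  -37/25  131/25 ]
R4 <- R4 - (118/127)*R3:  [        0         0         0  -575/127  1685/127 ]
Row echelon form:
[ -1    4       4        -1        -5 ]
[  0  -25     -34         6        47 ]
[  0    0  127/25     82/25   -216/25 ]
[  0    0       0  -575/127  1685/127 ]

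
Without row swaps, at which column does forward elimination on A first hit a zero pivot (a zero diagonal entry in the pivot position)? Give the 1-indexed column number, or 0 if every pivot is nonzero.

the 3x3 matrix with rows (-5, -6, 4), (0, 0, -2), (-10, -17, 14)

Naive forward elimination:
R3 <- R3 - (2)*R1:  [  0  -5   6 ]
Matrix at this point:
[ -5  -6   4 ]
[  0   0  -2 ]
[  0  -5   6 ]
Pivot entry (2,2) is zero but row 3 has -5 in column 2 -> naive elimination stops; a row interchange (e.g. R2 <-> R3) would be required here.

first zero-pivot column = 2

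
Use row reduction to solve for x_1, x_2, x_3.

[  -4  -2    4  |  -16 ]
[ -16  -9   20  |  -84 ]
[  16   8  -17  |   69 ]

(-1, 0, -5)

Forward elimination on [A|b]:
R2 <- R2 - (4)*R1:  [   0   -1    4  -20 ]
R3 <- R3 - (-4)*R1:  [  0   0  -1   5 ]
Row echelon form:
[ -4  -2   4  |  -16 ]
[  0  -1   4  |  -20 ]
[  0   0  -1  |    5 ]
Back-substitution:
x_3 = (5) / -1 = -5
x_2 = (-20 - (4)*(-5)) / -1 = 0
x_1 = (-16 - (-2)*(0) - (4)*(-5)) / -4 = -1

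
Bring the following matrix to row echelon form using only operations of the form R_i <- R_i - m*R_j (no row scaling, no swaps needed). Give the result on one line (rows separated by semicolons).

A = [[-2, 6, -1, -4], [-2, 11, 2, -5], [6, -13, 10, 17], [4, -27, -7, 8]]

REF = [-2 6 -1 -4; 0 5 3 -1; 0 0 4 6; 0 0 0 -3]

Forward elimination:
R2 <- R2 - (1)*R1:  [  0   5   3  -1 ]
R3 <- R3 - (-3)*R1:  [ 0  5  7  5 ]
R4 <- R4 - (-2)*R1:  [   0  -15   -9    0 ]
R3 <- R3 - (1)*R2:  [ 0  0  4  6 ]
R4 <- R4 - (-3)*R2:  [  0   0   0  -3 ]
Row echelon form:
[ -2  6  -1  -4 ]
[  0  5   3  -1 ]
[  0  0   4   6 ]
[  0  0   0  -3 ]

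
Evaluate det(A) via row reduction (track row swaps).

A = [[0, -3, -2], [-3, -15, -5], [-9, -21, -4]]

Forward elimination:
R1 <-> R2   (pivot in column 1 was zero)
[ -3  -15  -5 ]
[  0   -3  -2 ]
[ -9  -21  -4 ]
R3 <- R3 - (3)*R1:  [  0  24  11 ]
R3 <- R3 - (-8)*R2:  [  0   0  -5 ]
Upper-triangular form:
[ -3  -15  -5 ]
[  0   -3  -2 ]
[  0    0  -5 ]
det(A) = (-1)^1 * (-3) * (-3) * (-5) = 45  (1 row swap -> sign -1)

det(A) = 45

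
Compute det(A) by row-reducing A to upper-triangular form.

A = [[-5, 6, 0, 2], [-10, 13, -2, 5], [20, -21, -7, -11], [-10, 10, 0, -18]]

Forward elimination:
R2 <- R2 - (2)*R1:  [  0   1  -2   1 ]
R3 <- R3 - (-4)*R1:  [  0   3  -7  -3 ]
R4 <- R4 - (2)*R1:  [   0   -2    0  -22 ]
R3 <- R3 - (3)*R2:  [  0   0  -1  -6 ]
R4 <- R4 - (-2)*R2:  [   0    0   -4  -20 ]
R4 <- R4 - (4)*R3:  [ 0  0  0  4 ]
Upper-triangular form:
[ -5  6   0   2 ]
[  0  1  -2   1 ]
[  0  0  -1  -6 ]
[  0  0   0   4 ]
det(A) = (-1)^0 * (-5) * (1) * (-1) * (4) = 20  (0 row swaps -> sign +1)

det(A) = 20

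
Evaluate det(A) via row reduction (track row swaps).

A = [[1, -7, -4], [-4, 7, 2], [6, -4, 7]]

Forward elimination:
R2 <- R2 - (-4)*R1:  [   0  -21  -14 ]
R3 <- R3 - (6)*R1:  [  0  38  31 ]
R3 <- R3 - (-38/21)*R2:  [    0     0  17/3 ]
Upper-triangular form:
[ 1   -7    -4 ]
[ 0  -21   -14 ]
[ 0    0  17/3 ]
det(A) = (-1)^0 * (1) * (-21) * (17/3) = -119  (0 row swaps -> sign +1)

det(A) = -119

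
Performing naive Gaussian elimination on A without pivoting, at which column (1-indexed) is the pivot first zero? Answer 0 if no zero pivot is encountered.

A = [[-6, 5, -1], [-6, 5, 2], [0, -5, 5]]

Naive forward elimination:
R2 <- R2 - (1)*R1:  [ 0  0  3 ]
Matrix at this point:
[ -6   5  -1 ]
[  0   0   3 ]
[  0  -5   5 ]
Pivot entry (2,2) is zero but row 3 has -5 in column 2 -> naive elimination stops; a row interchange (e.g. R2 <-> R3) would be required here.

first zero-pivot column = 2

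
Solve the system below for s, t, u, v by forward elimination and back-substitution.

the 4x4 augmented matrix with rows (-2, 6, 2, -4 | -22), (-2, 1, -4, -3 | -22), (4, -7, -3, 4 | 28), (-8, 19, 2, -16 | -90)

(3, -2, 2, 2)

Forward elimination on [A|b]:
R2 <- R2 - (1)*R1:  [  0  -5  -6   1   0 ]
R3 <- R3 - (-2)*R1:  [   0    5    1   -4  -16 ]
R4 <- R4 - (4)*R1:  [  0  -5  -6   0  -2 ]
R3 <- R3 - (-1)*R2:  [   0    0   -5   -3  -16 ]
R4 <- R4 - (1)*R2:  [  0   0   0  -1  -2 ]
Row echelon form:
[ -2   6   2  -4  |  -22 ]
[  0  -5  -6   1  |    0 ]
[  0   0  -5  -3  |  -16 ]
[  0   0   0  -1  |   -2 ]
Back-substitution:
v = (-2) / -1 = 2
u = (-16 - (-3)*(2)) / -5 = 2
t = (0 - (-6)*(2) - (1)*(2)) / -5 = -2
s = (-22 - (6)*(-2) - (2)*(2) - (-4)*(2)) / -2 = 3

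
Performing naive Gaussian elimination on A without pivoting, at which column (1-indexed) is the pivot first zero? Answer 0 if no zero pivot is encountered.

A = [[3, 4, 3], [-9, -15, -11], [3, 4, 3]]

first zero-pivot column = 3

Naive forward elimination:
R2 <- R2 - (-3)*R1:  [  0  -3  -2 ]
R3 <- R3 - (1)*R1:  [ 0  0  0 ]
Matrix at this point:
[ 3   4   3 ]
[ 0  -3  -2 ]
[ 0   0   0 ]
Pivot entry (3,3) in the last row is zero and there are no rows below to swap with -> zero pivot in column 3 (A is singular).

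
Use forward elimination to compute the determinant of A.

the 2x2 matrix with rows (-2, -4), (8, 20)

Forward elimination:
R2 <- R2 - (-4)*R1:  [ 0  4 ]
Upper-triangular form:
[ -2  -4 ]
[  0   4 ]
det(A) = (-1)^0 * (-2) * (4) = -8  (0 row swaps -> sign +1)

det(A) = -8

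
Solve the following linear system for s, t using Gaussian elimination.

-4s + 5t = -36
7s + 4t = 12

(4, -4)

Forward elimination on [A|b]:
R2 <- R2 - (-7/4)*R1:  [    0  51/4   -51 ]
Row echelon form:
[ -4     5  |  -36 ]
[  0  51/4  |  -51 ]
Back-substitution:
t = (-51) / (51/4) = -4
s = (-36 - (5)*(-4)) / -4 = 4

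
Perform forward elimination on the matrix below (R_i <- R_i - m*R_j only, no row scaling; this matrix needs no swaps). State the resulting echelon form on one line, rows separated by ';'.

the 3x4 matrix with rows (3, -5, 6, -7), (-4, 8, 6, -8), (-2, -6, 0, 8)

REF = [3 -5 6 -7; 0 4/3 14 -52/3; 0 0 102 -118]

Forward elimination:
R2 <- R2 - (-4/3)*R1:  [     0    4/3     14  -52/3 ]
R3 <- R3 - (-2/3)*R1:  [     0  -28/3      4   10/3 ]
R3 <- R3 - (-7)*R2:  [    0     0   102  -118 ]
Row echelon form:
[ 3   -5    6     -7 ]
[ 0  4/3   14  -52/3 ]
[ 0    0  102   -118 ]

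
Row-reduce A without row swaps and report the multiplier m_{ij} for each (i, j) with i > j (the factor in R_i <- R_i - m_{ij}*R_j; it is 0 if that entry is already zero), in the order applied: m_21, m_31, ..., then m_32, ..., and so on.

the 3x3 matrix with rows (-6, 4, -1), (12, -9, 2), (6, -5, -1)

Forward elimination:
R2 <- R2 - (-2)*R1:  [  0  -1   0 ]
R3 <- R3 - (-1)*R1:  [  0  -1  -2 ]
R3 <- R3 - (1)*R2:  [  0   0  -2 ]
Multipliers (in order of application): m_{21} = -2, m_{31} = -1, m_{32} = 1

multipliers: -2, -1, 1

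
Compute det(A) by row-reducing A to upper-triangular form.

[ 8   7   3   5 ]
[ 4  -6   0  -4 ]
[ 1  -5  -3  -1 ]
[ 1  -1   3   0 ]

det(A) = 654

Forward elimination:
R2 <- R2 - (1/2)*R1:  [     0  -19/2   -3/2  -13/2 ]
R3 <- R3 - (1/8)*R1:  [     0  -47/8  -27/8  -13/8 ]
R4 <- R4 - (1/8)*R1:  [     0  -15/8   21/8   -5/8 ]
R3 <- R3 - (47/76)*R2:  [      0       0  -93/38   91/38 ]
R4 <- R4 - (15/76)*R2:  [      0       0  111/38   25/38 ]
R4 <- R4 - (-37/31)*R3:  [      0       0       0  109/31 ]
Upper-triangular form:
[ 8      7       3       5 ]
[ 0  -19/2    -3/2   -13/2 ]
[ 0      0  -93/38   91/38 ]
[ 0      0       0  109/31 ]
det(A) = (-1)^0 * (8) * (-19/2) * (-93/38) * (109/31) = 654  (0 row swaps -> sign +1)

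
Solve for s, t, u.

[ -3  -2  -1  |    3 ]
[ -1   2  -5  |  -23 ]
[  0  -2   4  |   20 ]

(-1, -2, 4)

Forward elimination on [A|b]:
R2 <- R2 - (1/3)*R1:  [     0    8/3  -14/3    -24 ]
R3 <- R3 - (-3/4)*R2:  [   0    0  1/2    2 ]
Row echelon form:
[ -3   -2     -1  |    3 ]
[  0  8/3  -14/3  |  -24 ]
[  0    0    1/2  |    2 ]
Back-substitution:
u = (2) / (1/2) = 4
t = (-24 - (-14/3)*(4)) / (8/3) = -2
s = (3 - (-2)*(-2) - (-1)*(4)) / -3 = -1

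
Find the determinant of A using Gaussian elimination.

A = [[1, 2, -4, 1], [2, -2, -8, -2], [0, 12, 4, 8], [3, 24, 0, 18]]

det(A) = -72

Forward elimination:
R2 <- R2 - (2)*R1:  [  0  -6   0  -4 ]
R4 <- R4 - (3)*R1:  [  0  18  12  15 ]
R3 <- R3 - (-2)*R2:  [ 0  0  4  0 ]
R4 <- R4 - (-3)*R2:  [  0   0  12   3 ]
R4 <- R4 - (3)*R3:  [ 0  0  0  3 ]
Upper-triangular form:
[ 1   2  -4   1 ]
[ 0  -6   0  -4 ]
[ 0   0   4   0 ]
[ 0   0   0   3 ]
det(A) = (-1)^0 * (1) * (-6) * (4) * (3) = -72  (0 row swaps -> sign +1)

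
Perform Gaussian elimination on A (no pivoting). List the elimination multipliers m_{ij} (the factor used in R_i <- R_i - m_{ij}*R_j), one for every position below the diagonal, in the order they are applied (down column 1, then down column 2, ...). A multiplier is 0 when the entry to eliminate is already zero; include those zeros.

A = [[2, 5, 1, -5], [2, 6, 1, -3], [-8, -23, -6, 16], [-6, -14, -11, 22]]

Forward elimination:
R2 <- R2 - (1)*R1:  [ 0  1  0  2 ]
R3 <- R3 - (-4)*R1:  [  0  -3  -2  -4 ]
R4 <- R4 - (-3)*R1:  [  0   1  -8   7 ]
R3 <- R3 - (-3)*R2:  [  0   0  -2   2 ]
R4 <- R4 - (1)*R2:  [  0   0  -8   5 ]
R4 <- R4 - (4)*R3:  [  0   0   0  -3 ]
Multipliers (in order of application): m_{21} = 1, m_{31} = -4, m_{41} = -3, m_{32} = -3, m_{42} = 1, m_{43} = 4

multipliers: 1, -4, -3, -3, 1, 4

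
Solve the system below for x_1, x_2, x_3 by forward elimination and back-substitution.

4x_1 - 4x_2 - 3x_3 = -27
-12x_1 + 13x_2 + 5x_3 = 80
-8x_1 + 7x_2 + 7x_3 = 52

Forward elimination on [A|b]:
R2 <- R2 - (-3)*R1:  [  0   1  -4  -1 ]
R3 <- R3 - (-2)*R1:  [  0  -1   1  -2 ]
R3 <- R3 - (-1)*R2:  [  0   0  -3  -3 ]
Row echelon form:
[ 4  -4  -3  |  -27 ]
[ 0   1  -4  |   -1 ]
[ 0   0  -3  |   -3 ]
Back-substitution:
x_3 = (-3) / -3 = 1
x_2 = (-1 - (-4)*(1)) / 1 = 3
x_1 = (-27 - (-4)*(3) - (-3)*(1)) / 4 = -3

(-3, 3, 1)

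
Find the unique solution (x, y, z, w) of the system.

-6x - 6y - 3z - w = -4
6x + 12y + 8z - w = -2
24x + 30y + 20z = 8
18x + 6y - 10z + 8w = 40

Forward elimination on [A|b]:
R2 <- R2 - (-1)*R1:  [  0   6   5  -2  -6 ]
R3 <- R3 - (-4)*R1:  [  0   6   8  -4  -8 ]
R4 <- R4 - (-3)*R1:  [   0  -12  -19    5   28 ]
R3 <- R3 - (1)*R2:  [  0   0   3  -2  -2 ]
R4 <- R4 - (-2)*R2:  [  0   0  -9   1  16 ]
R4 <- R4 - (-3)*R3:  [  0   0   0  -5  10 ]
Row echelon form:
[ -6  -6  -3  -1  |  -4 ]
[  0   6   5  -2  |  -6 ]
[  0   0   3  -2  |  -2 ]
[  0   0   0  -5  |  10 ]
Back-substitution:
w = (10) / -5 = -2
z = (-2 - (-2)*(-2)) / 3 = -2
y = (-6 - (5)*(-2) - (-2)*(-2)) / 6 = 0
x = (-4 - (-6)*(0) - (-3)*(-2) - (-1)*(-2)) / -6 = 2

(2, 0, -2, -2)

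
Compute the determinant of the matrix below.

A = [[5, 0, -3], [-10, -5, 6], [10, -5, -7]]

det(A) = 25

Forward elimination:
R2 <- R2 - (-2)*R1:  [  0  -5   0 ]
R3 <- R3 - (2)*R1:  [  0  -5  -1 ]
R3 <- R3 - (1)*R2:  [  0   0  -1 ]
Upper-triangular form:
[ 5   0  -3 ]
[ 0  -5   0 ]
[ 0   0  -1 ]
det(A) = (-1)^0 * (5) * (-5) * (-1) = 25  (0 row swaps -> sign +1)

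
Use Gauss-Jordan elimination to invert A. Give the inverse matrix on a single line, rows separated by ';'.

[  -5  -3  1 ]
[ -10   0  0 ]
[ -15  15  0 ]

Gauss-Jordan on [A | I]:
R1 <- (1/-5)*R1:  [    1   3/5  -1/5  |  -1/5     0     0 ]
R2 <- R2 - (-10)*R1:  [  0   6  -2  |  -2   1   0 ]
R3 <- R3 - (-15)*R1:  [  0  24  -3  |  -3   0   1 ]
R2 <- (1/6)*R2:  [    0     1  -1/3  |  -1/3   1/6     0 ]
R1 <- R1 - (3/5)*R2:  [     1      0      0  |      0  -1/10      0 ]
R3 <- R3 - (24)*R2:  [  0   0   5  |   5  -4   1 ]
R3 <- (1/5)*R3:  [    0     0     1  |     1  -4/5   1/5 ]
R2 <- R2 - (-1/3)*R3:  [     0      1      0  |      0  -1/10   1/15 ]
Right block of [I | A^{-1}] is the inverse:
[ 0  -1/10     0 ]
[ 0  -1/10  1/15 ]
[ 1   -4/5   1/5 ]

inverse = [0 -1/10 0; 0 -1/10 1/15; 1 -4/5 1/5]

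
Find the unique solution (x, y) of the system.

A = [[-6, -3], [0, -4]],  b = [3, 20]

Forward elimination on [A|b]:
Row echelon form:
[ -6  -3  |   3 ]
[  0  -4  |  20 ]
Back-substitution:
y = (20) / -4 = -5
x = (3 - (-3)*(-5)) / -6 = 2

(2, -5)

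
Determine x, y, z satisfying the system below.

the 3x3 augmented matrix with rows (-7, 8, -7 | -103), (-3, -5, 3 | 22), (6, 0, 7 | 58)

Forward elimination on [A|b]:
R2 <- R2 - (3/7)*R1:  [     0  -59/7      6  463/7 ]
R3 <- R3 - (-6/7)*R1:  [      0    48/7       1  -212/7 ]
R3 <- R3 - (-48/59)*R2:  [       0        0   347/59  1388/59 ]
Row echelon form:
[ -7      8      -7  |     -103 ]
[  0  -59/7       6  |    463/7 ]
[  0      0  347/59  |  1388/59 ]
Back-substitution:
z = (1388/59) / (347/59) = 4
y = (463/7 - (6)*(4)) / (-59/7) = -5
x = (-103 - (8)*(-5) - (-7)*(4)) / -7 = 5

(5, -5, 4)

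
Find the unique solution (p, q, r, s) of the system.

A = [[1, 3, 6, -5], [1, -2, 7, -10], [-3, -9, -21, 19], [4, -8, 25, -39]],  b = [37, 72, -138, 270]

Forward elimination on [A|b]:
R2 <- R2 - (1)*R1:  [  0  -5   1  -5  35 ]
R3 <- R3 - (-3)*R1:  [   0    0   -3    4  -27 ]
R4 <- R4 - (4)*R1:  [   0  -20    1  -19  122 ]
R4 <- R4 - (4)*R2:  [   0    0   -3    1  -18 ]
R4 <- R4 - (1)*R3:  [  0   0   0  -3   9 ]
Row echelon form:
[ 1   3   6  -5  |   37 ]
[ 0  -5   1  -5  |   35 ]
[ 0   0  -3   4  |  -27 ]
[ 0   0   0  -3  |    9 ]
Back-substitution:
s = (9) / -3 = -3
r = (-27 - (4)*(-3)) / -3 = 5
q = (35 - (1)*(5) - (-5)*(-3)) / -5 = -3
p = (37 - (3)*(-3) - (6)*(5) - (-5)*(-3)) / 1 = 1

(1, -3, 5, -3)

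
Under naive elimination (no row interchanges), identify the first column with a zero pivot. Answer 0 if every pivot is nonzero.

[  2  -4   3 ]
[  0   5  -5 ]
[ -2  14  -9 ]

Naive forward elimination:
R3 <- R3 - (-1)*R1:  [  0  10  -6 ]
R3 <- R3 - (2)*R2:  [ 0  0  4 ]
All pivots nonzero; naive elimination completes without hitting a zero pivot.

first zero-pivot column = 0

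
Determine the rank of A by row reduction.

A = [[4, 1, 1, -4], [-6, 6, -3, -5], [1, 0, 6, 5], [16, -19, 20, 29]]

rank(A) = 3

Row reduction:
R2 <- R2 - (-3/2)*R1:  [    0  15/2  -3/2   -11 ]
R3 <- R3 - (1/4)*R1:  [    0  -1/4  23/4     6 ]
R4 <- R4 - (4)*R1:  [   0  -23   16   45 ]
R3 <- R3 - (-1/30)*R2:  [      0       0   57/10  169/30 ]
R4 <- R4 - (-46/15)*R2:  [      0       0    57/5  169/15 ]
R4 <- R4 - (2)*R3:  [ 0  0  0  0 ]
Row echelon form:
[ 4     1      1      -4 ]
[ 0  15/2   -3/2     -11 ]
[ 0     0  57/10  169/30 ]
[ 0     0      0       0 ]
Nonzero rows / pivot columns: 3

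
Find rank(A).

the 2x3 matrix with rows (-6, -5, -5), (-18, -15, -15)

rank(A) = 1

Row reduction:
R2 <- R2 - (3)*R1:  [ 0  0  0 ]
Row echelon form:
[ -6  -5  -5 ]
[  0   0   0 ]
Nonzero rows / pivot columns: 1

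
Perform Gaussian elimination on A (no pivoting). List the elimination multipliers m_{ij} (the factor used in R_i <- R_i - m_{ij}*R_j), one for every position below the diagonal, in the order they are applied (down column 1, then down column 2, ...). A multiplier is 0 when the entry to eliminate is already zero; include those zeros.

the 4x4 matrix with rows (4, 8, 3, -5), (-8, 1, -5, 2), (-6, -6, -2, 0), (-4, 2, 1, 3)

Forward elimination:
R2 <- R2 - (-2)*R1:  [  0  17   1  -8 ]
R3 <- R3 - (-3/2)*R1:  [     0      6    5/2  -15/2 ]
R4 <- R4 - (-1)*R1:  [  0  10   4  -2 ]
R3 <- R3 - (6/17)*R2:  [       0        0    73/34  -159/34 ]
R4 <- R4 - (10/17)*R2:  [     0      0  58/17  46/17 ]
R4 <- R4 - (116/73)*R3:  [      0       0       0  740/73 ]
Multipliers (in order of application): m_{21} = -2, m_{31} = -3/2, m_{41} = -1, m_{32} = 6/17, m_{42} = 10/17, m_{43} = 116/73

multipliers: -2, -3/2, -1, 6/17, 10/17, 116/73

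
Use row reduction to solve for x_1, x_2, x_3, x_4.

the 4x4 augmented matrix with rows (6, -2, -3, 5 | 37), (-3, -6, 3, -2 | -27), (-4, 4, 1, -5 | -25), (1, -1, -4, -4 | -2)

(3, 1, -2, 3)

Forward elimination on [A|b]:
R2 <- R2 - (-1/2)*R1:  [     0     -7    3/2    1/2  -17/2 ]
R3 <- R3 - (-2/3)*R1:  [    0   8/3    -1  -5/3  -1/3 ]
R4 <- R4 - (1/6)*R1:  [     0   -2/3   -7/2  -29/6  -49/6 ]
R3 <- R3 - (-8/21)*R2:  [      0       0    -3/7  -31/21   -25/7 ]
R4 <- R4 - (2/21)*R2:  [       0        0   -51/14  -205/42  -103/14 ]
R4 <- R4 - (17/2)*R3:  [    0     0     0  23/3    23 ]
Row echelon form:
[ 6  -2    -3       5  |     37 ]
[ 0  -7   3/2     1/2  |  -17/2 ]
[ 0   0  -3/7  -31/21  |  -25/7 ]
[ 0   0     0    23/3  |     23 ]
Back-substitution:
x_4 = (23) / (23/3) = 3
x_3 = (-25/7 - (-31/21)*(3)) / (-3/7) = -2
x_2 = (-17/2 - (3/2)*(-2) - (1/2)*(3)) / -7 = 1
x_1 = (37 - (-2)*(1) - (-3)*(-2) - (5)*(3)) / 6 = 3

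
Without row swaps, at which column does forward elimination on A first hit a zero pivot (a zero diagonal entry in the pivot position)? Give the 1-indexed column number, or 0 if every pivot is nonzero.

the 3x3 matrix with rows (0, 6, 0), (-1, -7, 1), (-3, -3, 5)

first zero-pivot column = 1

Naive forward elimination:
Pivot entry (1,1) is zero but row 2 has -1 in column 1 -> naive elimination stops; a row interchange (e.g. R1 <-> R2) would be required here.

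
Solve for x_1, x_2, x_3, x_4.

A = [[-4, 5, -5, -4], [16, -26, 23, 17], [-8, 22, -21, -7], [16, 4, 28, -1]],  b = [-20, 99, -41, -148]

Forward elimination on [A|b]:
R2 <- R2 - (-4)*R1:  [  0  -6   3   1  19 ]
R3 <- R3 - (2)*R1:  [   0   12  -11    1   -1 ]
R4 <- R4 - (-4)*R1:  [    0    24     8   -17  -228 ]
R3 <- R3 - (-2)*R2:  [  0   0  -5   3  37 ]
R4 <- R4 - (-4)*R2:  [    0     0    20   -13  -152 ]
R4 <- R4 - (-4)*R3:  [  0   0   0  -1  -4 ]
Row echelon form:
[ -4   5  -5  -4  |  -20 ]
[  0  -6   3   1  |   19 ]
[  0   0  -5   3  |   37 ]
[  0   0   0  -1  |   -4 ]
Back-substitution:
x_4 = (-4) / -1 = 4
x_3 = (37 - (3)*(4)) / -5 = -5
x_2 = (19 - (3)*(-5) - (1)*(4)) / -6 = -5
x_1 = (-20 - (5)*(-5) - (-5)*(-5) - (-4)*(4)) / -4 = 1

(1, -5, -5, 4)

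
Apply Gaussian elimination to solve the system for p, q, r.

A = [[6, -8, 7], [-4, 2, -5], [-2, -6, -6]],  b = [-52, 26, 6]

(0, 3, -4)

Forward elimination on [A|b]:
R2 <- R2 - (-2/3)*R1:  [     0  -10/3   -1/3  -26/3 ]
R3 <- R3 - (-1/3)*R1:  [     0  -26/3  -11/3  -34/3 ]
R3 <- R3 - (13/5)*R2:  [     0      0  -14/5   56/5 ]
Row echelon form:
[ 6     -8      7  |    -52 ]
[ 0  -10/3   -1/3  |  -26/3 ]
[ 0      0  -14/5  |   56/5 ]
Back-substitution:
r = (56/5) / (-14/5) = -4
q = (-26/3 - (-1/3)*(-4)) / (-10/3) = 3
p = (-52 - (-8)*(3) - (7)*(-4)) / 6 = 0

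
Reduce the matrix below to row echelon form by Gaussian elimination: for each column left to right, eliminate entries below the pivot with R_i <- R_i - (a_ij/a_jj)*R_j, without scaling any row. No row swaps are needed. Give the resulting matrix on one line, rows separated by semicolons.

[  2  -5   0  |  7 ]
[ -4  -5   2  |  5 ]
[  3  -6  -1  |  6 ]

Forward elimination:
R2 <- R2 - (-2)*R1:  [   0  -15    2   19 ]
R3 <- R3 - (3/2)*R1:  [    0   3/2    -1  -9/2 ]
R3 <- R3 - (-1/10)*R2:  [     0      0   -4/5  -13/5 ]
Row echelon form:
[ 2   -5     0  |      7 ]
[ 0  -15     2  |     19 ]
[ 0    0  -4/5  |  -13/5 ]

REF = [2 -5 0 7; 0 -15 2 19; 0 0 -4/5 -13/5]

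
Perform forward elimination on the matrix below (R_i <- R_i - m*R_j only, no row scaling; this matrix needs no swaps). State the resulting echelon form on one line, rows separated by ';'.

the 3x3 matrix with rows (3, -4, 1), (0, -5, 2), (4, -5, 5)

REF = [3 -4 1; 0 -5 2; 0 0 19/5]

Forward elimination:
R3 <- R3 - (4/3)*R1:  [    0   1/3  11/3 ]
R3 <- R3 - (-1/15)*R2:  [    0     0  19/5 ]
Row echelon form:
[ 3  -4     1 ]
[ 0  -5     2 ]
[ 0   0  19/5 ]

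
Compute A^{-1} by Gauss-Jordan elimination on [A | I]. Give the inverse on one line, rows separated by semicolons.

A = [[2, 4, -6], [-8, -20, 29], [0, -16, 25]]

Gauss-Jordan on [A | I]:
R1 <- (1/2)*R1:  [   1    2   -3  |  1/2    0    0 ]
R2 <- R2 - (-8)*R1:  [  0  -4   5  |   4   1   0 ]
R2 <- (1/-4)*R2:  [    0     1  -5/4  |    -1  -1/4     0 ]
R1 <- R1 - (2)*R2:  [    1     0  -1/2  |   5/2   1/2     0 ]
R3 <- R3 - (-16)*R2:  [   0    0    5  |  -16   -4    1 ]
R3 <- (1/5)*R3:  [     0      0      1  |  -16/5   -4/5    1/5 ]
R1 <- R1 - (-1/2)*R3:  [    1     0     0  |  9/10  1/10  1/10 ]
R2 <- R2 - (-5/4)*R3:  [    0     1     0  |    -5  -5/4   1/4 ]
Right block of [I | A^{-1}] is the inverse:
[  9/10  1/10  1/10 ]
[    -5  -5/4   1/4 ]
[ -16/5  -4/5   1/5 ]

inverse = [9/10 1/10 1/10; -5 -5/4 1/4; -16/5 -4/5 1/5]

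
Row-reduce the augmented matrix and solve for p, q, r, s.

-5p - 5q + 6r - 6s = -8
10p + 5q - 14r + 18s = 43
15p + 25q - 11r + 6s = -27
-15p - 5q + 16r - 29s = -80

Forward elimination on [A|b]:
R2 <- R2 - (-2)*R1:  [  0  -5  -2   6  27 ]
R3 <- R3 - (-3)*R1:  [   0   10    7  -12  -51 ]
R4 <- R4 - (3)*R1:  [   0   10   -2  -11  -56 ]
R3 <- R3 - (-2)*R2:  [ 0  0  3  0  3 ]
R4 <- R4 - (-2)*R2:  [  0   0  -6   1  -2 ]
R4 <- R4 - (-2)*R3:  [ 0  0  0  1  4 ]
Row echelon form:
[ -5  -5   6  -6  |  -8 ]
[  0  -5  -2   6  |  27 ]
[  0   0   3   0  |   3 ]
[  0   0   0   1  |   4 ]
Back-substitution:
s = (4) / 1 = 4
r = (3) / 3 = 1
q = (27 - (-2)*(1) - (6)*(4)) / -5 = -1
p = (-8 - (-5)*(-1) - (6)*(1) - (-6)*(4)) / -5 = -1

(-1, -1, 1, 4)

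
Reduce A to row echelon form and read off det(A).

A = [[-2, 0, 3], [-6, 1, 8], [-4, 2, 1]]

det(A) = 6

Forward elimination:
R2 <- R2 - (3)*R1:  [  0   1  -1 ]
R3 <- R3 - (2)*R1:  [  0   2  -5 ]
R3 <- R3 - (2)*R2:  [  0   0  -3 ]
Upper-triangular form:
[ -2  0   3 ]
[  0  1  -1 ]
[  0  0  -3 ]
det(A) = (-1)^0 * (-2) * (1) * (-3) = 6  (0 row swaps -> sign +1)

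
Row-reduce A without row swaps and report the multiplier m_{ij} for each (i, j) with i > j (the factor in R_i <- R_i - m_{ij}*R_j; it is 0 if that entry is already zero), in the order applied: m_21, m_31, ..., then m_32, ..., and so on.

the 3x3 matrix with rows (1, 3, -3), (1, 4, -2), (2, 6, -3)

Forward elimination:
R2 <- R2 - (1)*R1:  [ 0  1  1 ]
R3 <- R3 - (2)*R1:  [ 0  0  3 ]
R3: entry in column 2 is already 0 -> m_{32} = 0 (no row operation needed)
Multipliers (in order of application): m_{21} = 1, m_{31} = 2, m_{32} = 0

multipliers: 1, 2, 0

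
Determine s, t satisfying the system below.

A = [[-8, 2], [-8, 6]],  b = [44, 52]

(-5, 2)

Forward elimination on [A|b]:
R2 <- R2 - (1)*R1:  [ 0  4  8 ]
Row echelon form:
[ -8  2  |  44 ]
[  0  4  |   8 ]
Back-substitution:
t = (8) / 4 = 2
s = (44 - (2)*(2)) / -8 = -5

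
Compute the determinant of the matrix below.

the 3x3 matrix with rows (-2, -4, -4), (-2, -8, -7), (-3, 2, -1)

det(A) = -8

Forward elimination:
R2 <- R2 - (1)*R1:  [  0  -4  -3 ]
R3 <- R3 - (3/2)*R1:  [ 0  8  5 ]
R3 <- R3 - (-2)*R2:  [  0   0  -1 ]
Upper-triangular form:
[ -2  -4  -4 ]
[  0  -4  -3 ]
[  0   0  -1 ]
det(A) = (-1)^0 * (-2) * (-4) * (-1) = -8  (0 row swaps -> sign +1)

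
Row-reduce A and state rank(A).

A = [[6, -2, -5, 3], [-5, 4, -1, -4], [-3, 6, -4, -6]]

Row reduction:
R2 <- R2 - (-5/6)*R1:  [     0    7/3  -31/6   -3/2 ]
R3 <- R3 - (-1/2)*R1:  [     0      5  -13/2   -9/2 ]
R3 <- R3 - (15/7)*R2:  [    0     0  32/7  -9/7 ]
Row echelon form:
[ 6   -2     -5     3 ]
[ 0  7/3  -31/6  -3/2 ]
[ 0    0   32/7  -9/7 ]
Nonzero rows / pivot columns: 3

rank(A) = 3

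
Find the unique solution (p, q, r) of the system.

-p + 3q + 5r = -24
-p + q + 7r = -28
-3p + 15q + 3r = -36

(-2, -2, -4)

Forward elimination on [A|b]:
R2 <- R2 - (1)*R1:  [  0  -2   2  -4 ]
R3 <- R3 - (3)*R1:  [   0    6  -12   36 ]
R3 <- R3 - (-3)*R2:  [  0   0  -6  24 ]
Row echelon form:
[ -1   3   5  |  -24 ]
[  0  -2   2  |   -4 ]
[  0   0  -6  |   24 ]
Back-substitution:
r = (24) / -6 = -4
q = (-4 - (2)*(-4)) / -2 = -2
p = (-24 - (3)*(-2) - (5)*(-4)) / -1 = -2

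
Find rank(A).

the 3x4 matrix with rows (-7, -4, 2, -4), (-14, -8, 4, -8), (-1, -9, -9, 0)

rank(A) = 2

Row reduction:
R2 <- R2 - (2)*R1:  [ 0  0  0  0 ]
R3 <- R3 - (1/7)*R1:  [     0  -59/7  -65/7    4/7 ]
R2 <-> R3   (pivot in column 2 was zero)
[ -7     -4      2   -4 ]
[  0  -59/7  -65/7  4/7 ]
[  0      0      0    0 ]
Row echelon form:
[ -7     -4      2   -4 ]
[  0  -59/7  -65/7  4/7 ]
[  0      0      0    0 ]
Nonzero rows / pivot columns: 2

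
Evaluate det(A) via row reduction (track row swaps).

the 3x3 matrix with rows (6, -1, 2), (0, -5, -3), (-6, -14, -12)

Forward elimination:
R3 <- R3 - (-1)*R1:  [   0  -15  -10 ]
R3 <- R3 - (3)*R2:  [  0   0  -1 ]
Upper-triangular form:
[ 6  -1   2 ]
[ 0  -5  -3 ]
[ 0   0  -1 ]
det(A) = (-1)^0 * (6) * (-5) * (-1) = 30  (0 row swaps -> sign +1)

det(A) = 30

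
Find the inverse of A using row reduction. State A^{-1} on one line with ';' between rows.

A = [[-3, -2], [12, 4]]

inverse = [1/3 1/6; -1 -1/4]

Gauss-Jordan on [A | I]:
R1 <- (1/-3)*R1:  [    1   2/3  |  -1/3     0 ]
R2 <- R2 - (12)*R1:  [  0  -4  |   4   1 ]
R2 <- (1/-4)*R2:  [    0     1  |    -1  -1/4 ]
R1 <- R1 - (2/3)*R2:  [   1    0  |  1/3  1/6 ]
Right block of [I | A^{-1}] is the inverse:
[ 1/3   1/6 ]
[  -1  -1/4 ]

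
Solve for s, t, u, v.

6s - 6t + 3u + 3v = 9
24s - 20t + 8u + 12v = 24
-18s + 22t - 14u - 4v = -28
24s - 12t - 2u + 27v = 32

Forward elimination on [A|b]:
R2 <- R2 - (4)*R1:  [   0    4   -4    0  -12 ]
R3 <- R3 - (-3)*R1:  [  0   4  -5   5  -1 ]
R4 <- R4 - (4)*R1:  [   0   12  -14   15   -4 ]
R3 <- R3 - (1)*R2:  [  0   0  -1   5  11 ]
R4 <- R4 - (3)*R2:  [  0   0  -2  15  32 ]
R4 <- R4 - (2)*R3:  [  0   0   0   5  10 ]
Row echelon form:
[ 6  -6   3  3  |    9 ]
[ 0   4  -4  0  |  -12 ]
[ 0   0  -1  5  |   11 ]
[ 0   0   0  5  |   10 ]
Back-substitution:
v = (10) / 5 = 2
u = (11 - (5)*(2)) / -1 = -1
t = (-12 - (-4)*(-1)) / 4 = -4
s = (9 - (-6)*(-4) - (3)*(-1) - (3)*(2)) / 6 = -3

(-3, -4, -1, 2)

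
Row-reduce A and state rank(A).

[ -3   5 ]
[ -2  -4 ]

rank(A) = 2

Row reduction:
R2 <- R2 - (2/3)*R1:  [     0  -22/3 ]
Row echelon form:
[ -3      5 ]
[  0  -22/3 ]
Nonzero rows / pivot columns: 2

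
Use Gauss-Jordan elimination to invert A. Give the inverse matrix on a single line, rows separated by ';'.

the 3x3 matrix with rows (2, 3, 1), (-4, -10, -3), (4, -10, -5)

inverse = [5/6 5/24 1/24; -4/3 -7/12 1/12; 10/3 4/3 -1/3]

Gauss-Jordan on [A | I]:
R1 <- (1/2)*R1:  [   1  3/2  1/2  |  1/2    0    0 ]
R2 <- R2 - (-4)*R1:  [  0  -4  -1  |   2   1   0 ]
R3 <- R3 - (4)*R1:  [   0  -16   -7  |   -2    0    1 ]
R2 <- (1/-4)*R2:  [    0     1   1/4  |  -1/2  -1/4     0 ]
R1 <- R1 - (3/2)*R2:  [   1    0  1/8  |  5/4  3/8    0 ]
R3 <- R3 - (-16)*R2:  [   0    0   -3  |  -10   -4    1 ]
R3 <- (1/-3)*R3:  [    0     0     1  |  10/3   4/3  -1/3 ]
R1 <- R1 - (1/8)*R3:  [    1     0     0  |   5/6  5/24  1/24 ]
R2 <- R2 - (1/4)*R3:  [     0      1      0  |   -4/3  -7/12   1/12 ]
Right block of [I | A^{-1}] is the inverse:
[  5/6   5/24  1/24 ]
[ -4/3  -7/12  1/12 ]
[ 10/3    4/3  -1/3 ]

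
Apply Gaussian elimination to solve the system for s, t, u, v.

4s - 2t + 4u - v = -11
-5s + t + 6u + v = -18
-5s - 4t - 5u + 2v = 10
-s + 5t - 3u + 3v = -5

(-1, 0, -3, -5)

Forward elimination on [A|b]:
R2 <- R2 - (-5/4)*R1:  [      0    -3/2      11    -1/4  -127/4 ]
R3 <- R3 - (-5/4)*R1:  [     0  -13/2      0    3/4  -15/4 ]
R4 <- R4 - (-1/4)*R1:  [     0    9/2     -2   11/4  -31/4 ]
R3 <- R3 - (13/3)*R2:  [      0       0  -143/3    11/6   803/6 ]
R4 <- R4 - (-3)*R2:  [    0     0    31     2  -103 ]
R4 <- R4 - (-93/143)*R3:  [       0        0        0    83/26  -415/26 ]
Row echelon form:
[ 4    -2       4     -1  |      -11 ]
[ 0  -3/2      11   -1/4  |   -127/4 ]
[ 0     0  -143/3   11/6  |    803/6 ]
[ 0     0       0  83/26  |  -415/26 ]
Back-substitution:
v = (-415/26) / (83/26) = -5
u = (803/6 - (11/6)*(-5)) / (-143/3) = -3
t = (-127/4 - (11)*(-3) - (-1/4)*(-5)) / (-3/2) = 0
s = (-11 - (-2)*(0) - (4)*(-3) - (-1)*(-5)) / 4 = -1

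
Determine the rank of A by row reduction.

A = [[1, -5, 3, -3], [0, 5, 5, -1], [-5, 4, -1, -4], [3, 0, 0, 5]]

rank(A) = 4

Row reduction:
R3 <- R3 - (-5)*R1:  [   0  -21   14  -19 ]
R4 <- R4 - (3)*R1:  [  0  15  -9  14 ]
R3 <- R3 - (-21/5)*R2:  [      0       0      35  -116/5 ]
R4 <- R4 - (3)*R2:  [   0    0  -24   17 ]
R4 <- R4 - (-24/35)*R3:  [       0        0        0  191/175 ]
Row echelon form:
[ 1  -5   3       -3 ]
[ 0   5   5       -1 ]
[ 0   0  35   -116/5 ]
[ 0   0   0  191/175 ]
Nonzero rows / pivot columns: 4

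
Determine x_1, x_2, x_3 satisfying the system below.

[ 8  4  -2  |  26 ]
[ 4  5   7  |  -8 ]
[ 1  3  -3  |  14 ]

(2, 1, -3)

Forward elimination on [A|b]:
R2 <- R2 - (1/2)*R1:  [   0    3    8  -21 ]
R3 <- R3 - (1/8)*R1:  [     0    5/2  -11/4   43/4 ]
R3 <- R3 - (5/6)*R2:  [       0        0  -113/12    113/4 ]
Row echelon form:
[ 8  4       -2  |     26 ]
[ 0  3        8  |    -21 ]
[ 0  0  -113/12  |  113/4 ]
Back-substitution:
x_3 = (113/4) / (-113/12) = -3
x_2 = (-21 - (8)*(-3)) / 3 = 1
x_1 = (26 - (4)*(1) - (-2)*(-3)) / 8 = 2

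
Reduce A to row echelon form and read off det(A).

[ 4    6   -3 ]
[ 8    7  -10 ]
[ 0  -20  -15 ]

Forward elimination:
R2 <- R2 - (2)*R1:  [  0  -5  -4 ]
R3 <- R3 - (4)*R2:  [ 0  0  1 ]
Upper-triangular form:
[ 4   6  -3 ]
[ 0  -5  -4 ]
[ 0   0   1 ]
det(A) = (-1)^0 * (4) * (-5) * (1) = -20  (0 row swaps -> sign +1)

det(A) = -20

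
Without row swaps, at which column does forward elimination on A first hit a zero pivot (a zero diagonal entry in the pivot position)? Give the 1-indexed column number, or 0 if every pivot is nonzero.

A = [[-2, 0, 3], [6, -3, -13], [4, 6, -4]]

Naive forward elimination:
R2 <- R2 - (-3)*R1:  [  0  -3  -4 ]
R3 <- R3 - (-2)*R1:  [ 0  6  2 ]
R3 <- R3 - (-2)*R2:  [  0   0  -6 ]
All pivots nonzero; naive elimination completes without hitting a zero pivot.

first zero-pivot column = 0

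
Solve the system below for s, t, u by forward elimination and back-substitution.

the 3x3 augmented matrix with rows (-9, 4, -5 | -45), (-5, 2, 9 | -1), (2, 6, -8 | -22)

Forward elimination on [A|b]:
R2 <- R2 - (5/9)*R1:  [     0   -2/9  106/9     24 ]
R3 <- R3 - (-2/9)*R1:  [     0   62/9  -82/9    -32 ]
R3 <- R3 - (-31)*R2:  [   0    0  356  712 ]
Row echelon form:
[ -9     4     -5  |  -45 ]
[  0  -2/9  106/9  |   24 ]
[  0     0    356  |  712 ]
Back-substitution:
u = (712) / 356 = 2
t = (24 - (106/9)*(2)) / (-2/9) = -2
s = (-45 - (4)*(-2) - (-5)*(2)) / -9 = 3

(3, -2, 2)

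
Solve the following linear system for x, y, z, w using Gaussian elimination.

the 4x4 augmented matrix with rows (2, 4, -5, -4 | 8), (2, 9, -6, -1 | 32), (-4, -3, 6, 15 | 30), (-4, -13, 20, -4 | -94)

Forward elimination on [A|b]:
R2 <- R2 - (1)*R1:  [  0   5  -1   3  24 ]
R3 <- R3 - (-2)*R1:  [  0   5  -4   7  46 ]
R4 <- R4 - (-2)*R1:  [   0   -5   10  -12  -78 ]
R3 <- R3 - (1)*R2:  [  0   0  -3   4  22 ]
R4 <- R4 - (-1)*R2:  [   0    0    9   -9  -54 ]
R4 <- R4 - (-3)*R3:  [  0   0   0   3  12 ]
Row echelon form:
[ 2  4  -5  -4  |   8 ]
[ 0  5  -1   3  |  24 ]
[ 0  0  -3   4  |  22 ]
[ 0  0   0   3  |  12 ]
Back-substitution:
w = (12) / 3 = 4
z = (22 - (4)*(4)) / -3 = -2
y = (24 - (-1)*(-2) - (3)*(4)) / 5 = 2
x = (8 - (4)*(2) - (-5)*(-2) - (-4)*(4)) / 2 = 3

(3, 2, -2, 4)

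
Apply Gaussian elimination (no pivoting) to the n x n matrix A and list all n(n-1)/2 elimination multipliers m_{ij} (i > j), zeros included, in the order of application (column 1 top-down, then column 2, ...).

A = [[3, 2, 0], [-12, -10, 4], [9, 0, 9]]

Forward elimination:
R2 <- R2 - (-4)*R1:  [  0  -2   4 ]
R3 <- R3 - (3)*R1:  [  0  -6   9 ]
R3 <- R3 - (3)*R2:  [  0   0  -3 ]
Multipliers (in order of application): m_{21} = -4, m_{31} = 3, m_{32} = 3

multipliers: -4, 3, 3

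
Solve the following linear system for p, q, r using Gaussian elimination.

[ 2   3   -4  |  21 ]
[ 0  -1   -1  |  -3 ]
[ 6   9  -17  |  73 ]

Forward elimination on [A|b]:
R3 <- R3 - (3)*R1:  [  0   0  -5  10 ]
Row echelon form:
[ 2   3  -4  |  21 ]
[ 0  -1  -1  |  -3 ]
[ 0   0  -5  |  10 ]
Back-substitution:
r = (10) / -5 = -2
q = (-3 - (-1)*(-2)) / -1 = 5
p = (21 - (3)*(5) - (-4)*(-2)) / 2 = -1

(-1, 5, -2)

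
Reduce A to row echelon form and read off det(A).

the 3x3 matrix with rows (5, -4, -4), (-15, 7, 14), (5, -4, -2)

Forward elimination:
R2 <- R2 - (-3)*R1:  [  0  -5   2 ]
R3 <- R3 - (1)*R1:  [ 0  0  2 ]
Upper-triangular form:
[ 5  -4  -4 ]
[ 0  -5   2 ]
[ 0   0   2 ]
det(A) = (-1)^0 * (5) * (-5) * (2) = -50  (0 row swaps -> sign +1)

det(A) = -50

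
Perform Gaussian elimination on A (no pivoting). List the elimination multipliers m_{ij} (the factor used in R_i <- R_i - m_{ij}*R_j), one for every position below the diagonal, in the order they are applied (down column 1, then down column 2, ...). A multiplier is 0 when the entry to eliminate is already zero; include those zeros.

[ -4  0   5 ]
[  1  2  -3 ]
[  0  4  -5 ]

Forward elimination:
R2 <- R2 - (-1/4)*R1:  [    0     2  -7/4 ]
R3: entry in column 1 is already 0 -> m_{31} = 0 (no row operation needed)
R3 <- R3 - (2)*R2:  [    0     0  -3/2 ]
Multipliers (in order of application): m_{21} = -1/4, m_{31} = 0, m_{32} = 2

multipliers: -1/4, 0, 2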